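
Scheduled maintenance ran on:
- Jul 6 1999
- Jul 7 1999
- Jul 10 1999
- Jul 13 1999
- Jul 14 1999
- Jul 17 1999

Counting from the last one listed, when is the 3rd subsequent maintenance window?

Every event lands on a Tuesday or Wednesday or Saturday (gaps cycle 1, 3, 3, 1, 3).
So the schedule is: every Tuesday, Wednesday and Saturday.
The following Tuesday is Jul 20 1999.
Next Wednesday: Jul 21 1999.
The following Saturday is Jul 24 1999.

Jul 24 1999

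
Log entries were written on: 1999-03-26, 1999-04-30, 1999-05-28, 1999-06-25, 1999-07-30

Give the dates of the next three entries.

All Fridays; the gaps (35, 28, 28, 35) vary with month length.
This is the last Friday of each month.
Last Friday of August 1999: 1999-08-27.
Last Friday of September 1999: 1999-09-24.
Last Friday of October 1999: 1999-10-29.

1999-08-27, 1999-09-24, 1999-10-29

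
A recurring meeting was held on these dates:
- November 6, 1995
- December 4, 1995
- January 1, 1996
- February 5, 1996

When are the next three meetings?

March 4, 1996; April 1, 1996; May 6, 1996

All dates are Mondays, 28, 28, 35 days apart.
Specifically, the 1st Monday of each month.
1st Monday of March 1996: March 4, 1996.
April 1996 — 1st Monday is April 1, 1996.
1st Monday of May 1996: May 6, 1996.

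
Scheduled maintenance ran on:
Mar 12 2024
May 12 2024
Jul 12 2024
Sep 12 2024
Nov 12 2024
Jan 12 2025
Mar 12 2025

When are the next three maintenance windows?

Gaps: 61, 61, 62, 61, 61, 59 days — not constant. Every event is on the 12th of the month.
Pattern: the 12th of every 2 months.
Next: May 2025 → May 12 2025.
Next: July 2025 → Jul 12 2025.
September 2025: Sep 12 2025.

May 12 2025, Jul 12 2025, Sep 12 2025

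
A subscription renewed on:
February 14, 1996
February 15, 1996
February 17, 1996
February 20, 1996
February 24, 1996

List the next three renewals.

The spacing grows by 1 each time: 1, 2, 3, 4 days.
Next gap: 5 days. February 24, 1996 + 5 days = February 29, 1996.
Next gap: 6 days. February 29, 1996 + 6 days = March 6, 1996.
Next gap: 7 days. March 6, 1996 + 7 days = March 13, 1996.

February 29, 1996; March 6, 1996; March 13, 1996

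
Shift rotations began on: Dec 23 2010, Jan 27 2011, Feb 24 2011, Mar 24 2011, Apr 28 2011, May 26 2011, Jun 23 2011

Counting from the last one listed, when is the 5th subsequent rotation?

All dates are Thursdays, 35, 28, 28, 35, 28, 28 days apart.
Specifically, the 4th Thursday of each month.
July 2011 — 4th Thursday is Jul 28 2011.
4th Thursday of August 2011: Aug 25 2011.
September 2011 — 4th Thursday is Sep 22 2011.
4th Thursday of October 2011: Oct 27 2011.
November 2011 — 4th Thursday is Nov 24 2011.

Nov 24 2011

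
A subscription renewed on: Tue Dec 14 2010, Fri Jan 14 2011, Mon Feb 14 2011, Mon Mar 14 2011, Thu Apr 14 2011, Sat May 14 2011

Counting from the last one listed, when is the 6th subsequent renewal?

Mon Nov 14 2011

The day-of-month is always 14 (31, 31, 28, 31, 30 days between events).
So this recurs on the 14th of each month.
June 2011: Tue Jun 14 2011.
July 2011: Thu Jul 14 2011.
August 2011: Sun Aug 14 2011.
Next: September 2011 → Wed Sep 14 2011.
October 2011: Fri Oct 14 2011.
November 2011: Mon Nov 14 2011.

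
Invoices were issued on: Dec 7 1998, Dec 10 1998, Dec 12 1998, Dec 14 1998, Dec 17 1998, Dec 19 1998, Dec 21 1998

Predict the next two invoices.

Dec 24 1998, Dec 26 1998

The gap pattern 3, 2, 2, 3, 2, 2 repeats every 3 events.
These are the Mondays, Thursdays and Saturdays of each week.
Next Thursday: Dec 24 1998.
The following Saturday is Dec 26 1998.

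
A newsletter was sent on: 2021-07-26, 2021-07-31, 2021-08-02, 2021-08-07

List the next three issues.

2021-08-09, 2021-08-14, 2021-08-16

Every event lands on a Monday or Saturday (gaps cycle 5, 2, 5).
So the schedule is: every Monday and Saturday.
Next Monday: 2021-08-09.
Next Saturday: 2021-08-14.
Next Monday: 2021-08-16.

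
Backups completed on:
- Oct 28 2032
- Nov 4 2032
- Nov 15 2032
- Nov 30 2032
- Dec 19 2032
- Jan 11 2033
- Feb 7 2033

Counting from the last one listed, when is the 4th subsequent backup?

Jul 5 2033

Intervals are 7, 11, 15, 19, 23, 27 days — an arithmetic progression with common difference 4.
Next gap: 31 days. Feb 7 2033 + 31 days = Mar 10 2033.
Next gap: 35 days. Mar 10 2033 + 35 days = Apr 14 2033.
Next gap: 39 days. Apr 14 2033 + 39 days = May 23 2033.
Next gap: 43 days. May 23 2033 + 43 days = Jul 5 2033.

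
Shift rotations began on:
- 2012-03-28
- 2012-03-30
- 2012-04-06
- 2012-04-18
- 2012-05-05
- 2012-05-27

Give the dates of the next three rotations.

2012-06-23, 2012-07-25, 2012-08-31

Gaps: 2, 7, 12, 17, 22 days — each gap is 5 larger than the previous one.
Next gap: 27 days. 2012-05-27 + 27 days = 2012-06-23.
Next gap: 32 days. 2012-06-23 + 32 days = 2012-07-25.
Next gap: 37 days. 2012-07-25 + 37 days = 2012-08-31.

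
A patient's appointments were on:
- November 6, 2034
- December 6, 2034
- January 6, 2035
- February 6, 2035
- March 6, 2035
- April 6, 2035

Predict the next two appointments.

May 6, 2035; June 6, 2035

Each date is the 6th; the gaps (30, 31, 31, 28, 31) track the month lengths.
The rule is the 6th of each month.
Next: May 2035 → May 6, 2035.
June 2035: June 6, 2035.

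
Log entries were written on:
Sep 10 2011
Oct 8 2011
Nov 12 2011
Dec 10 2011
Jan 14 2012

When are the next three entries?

All dates are Saturdays, 28, 35, 28, 35 days apart.
Specifically, the 2nd Saturday of each month.
February 2012 — 2nd Saturday is Feb 11 2012.
March 2012 — 2nd Saturday is Mar 10 2012.
April 2012 — 2nd Saturday is Apr 14 2012.

Feb 11 2012, Mar 10 2012, Apr 14 2012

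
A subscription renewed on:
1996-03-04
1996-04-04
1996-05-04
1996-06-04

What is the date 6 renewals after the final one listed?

1996-12-04

Gaps: 31, 30, 31 days — not constant. Every event is on the 4th of the month.
Pattern: the 4th of each month.
July 1996: 1996-07-04.
Next: August 1996 → 1996-08-04.
September 1996: 1996-09-04.
October 1996: 1996-10-04.
November 1996: 1996-11-04.
December 1996: 1996-12-04.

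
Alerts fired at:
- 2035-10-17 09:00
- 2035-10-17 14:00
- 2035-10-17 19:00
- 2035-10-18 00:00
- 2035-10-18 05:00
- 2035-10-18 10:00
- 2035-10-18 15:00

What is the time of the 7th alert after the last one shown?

2035-10-20 02:00

Spacing: 5, 5, 5, 5, 5, 5 h — constant 5 h.
2035-10-18 15:00 + 5 h = 2035-10-18 20:00.
2035-10-18 20:00 + 5 h = 2035-10-19 01:00.
2035-10-19 01:00 + 5 h = 2035-10-19 06:00.
2035-10-19 06:00 + 5 h = 2035-10-19 11:00.
2035-10-19 11:00 + 5 h = 2035-10-19 16:00.
2035-10-19 16:00 + 5 h = 2035-10-19 21:00.
2035-10-19 21:00 + 5 h = 2035-10-20 02:00.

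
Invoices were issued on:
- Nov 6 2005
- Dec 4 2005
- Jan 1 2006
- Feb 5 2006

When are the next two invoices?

These are Sundays at 28- or 35-day spacing (28, 28, 35).
The pattern: 1st Sunday of the month.
1st Sunday of March 2006: Mar 5 2006.
April 2006 — 1st Sunday is Apr 2 2006.

Mar 5 2006, Apr 2 2006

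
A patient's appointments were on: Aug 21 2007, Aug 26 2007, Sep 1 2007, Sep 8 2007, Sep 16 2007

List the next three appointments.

The spacing grows by 1 each time: 5, 6, 7, 8 days.
Next gap: 9 days. Sep 16 2007 + 9 days = Sep 25 2007.
Next gap: 10 days. Sep 25 2007 + 10 days = Oct 5 2007.
Next gap: 11 days. Oct 5 2007 + 11 days = Oct 16 2007.

Sep 25 2007, Oct 5 2007, Oct 16 2007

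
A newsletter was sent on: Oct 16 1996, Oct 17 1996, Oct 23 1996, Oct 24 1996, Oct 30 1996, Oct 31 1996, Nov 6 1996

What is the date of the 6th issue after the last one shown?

Nov 27 1996

The gap pattern 1, 6, 1, 6, 1, 6 repeats every 2 events.
These are the Wednesdays and Thursdays of each week.
Next Thursday: Nov 7 1996.
Next Wednesday: Nov 13 1996.
Next Thursday: Nov 14 1996.
Next Wednesday: Nov 20 1996.
The following Thursday is Nov 21 1996.
Next Wednesday: Nov 27 1996.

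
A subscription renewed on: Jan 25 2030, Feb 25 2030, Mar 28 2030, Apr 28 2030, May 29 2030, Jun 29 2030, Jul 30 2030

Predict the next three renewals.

Aug 30 2030, Sep 30 2030, Oct 31 2030

The spacing is 31, 31, 31, 31, 31, 31 days — always 31 days.
Jul 30 2030 + 31 days = Aug 30 2030.
Aug 30 2030 + 31 days = Sep 30 2030.
Sep 30 2030 + 31 days = Oct 31 2030.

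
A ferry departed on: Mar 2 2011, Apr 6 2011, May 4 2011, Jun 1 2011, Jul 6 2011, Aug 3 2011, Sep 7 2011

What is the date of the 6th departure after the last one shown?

These are Wednesdays at 28- or 35-day spacing (35, 28, 28, 35, 28, 35).
The pattern: 1st Wednesday of the month.
October 2011 — 1st Wednesday is Oct 5 2011.
November 2011 — 1st Wednesday is Nov 2 2011.
1st Wednesday of December 2011: Dec 7 2011.
1st Wednesday of January 2012: Jan 4 2012.
February 2012 — 1st Wednesday is Feb 1 2012.
March 2012 — 1st Wednesday is Mar 7 2012.

Mar 7 2012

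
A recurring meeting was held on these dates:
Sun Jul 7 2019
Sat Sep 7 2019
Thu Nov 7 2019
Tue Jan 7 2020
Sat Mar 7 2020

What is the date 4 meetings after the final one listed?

Sat Nov 7 2020

Each date is the 7th; the gaps (62, 61, 61, 60) track the month lengths.
The rule is the 7th of every 2 months.
May 2020: Thu May 7 2020.
Next: July 2020 → Tue Jul 7 2020.
Next: September 2020 → Mon Sep 7 2020.
Next: November 2020 → Sat Nov 7 2020.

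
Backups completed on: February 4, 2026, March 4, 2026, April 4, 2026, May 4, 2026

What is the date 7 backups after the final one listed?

Gaps: 28, 31, 30 days — not constant. Every event is on the 4th of the month.
Pattern: the 4th of each month.
Next: June 2026 → June 4, 2026.
Next: July 2026 → July 4, 2026.
August 2026: August 4, 2026.
Next: September 2026 → September 4, 2026.
October 2026: October 4, 2026.
Next: November 2026 → November 4, 2026.
December 2026: December 4, 2026.

December 4, 2026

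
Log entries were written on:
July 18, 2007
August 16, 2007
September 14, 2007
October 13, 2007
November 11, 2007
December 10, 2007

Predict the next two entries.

The spacing is 29, 29, 29, 29, 29 days — always 29 days.
December 10, 2007 + 29 days = January 8, 2008.
January 8, 2008 + 29 days = February 6, 2008.

January 8, 2008; February 6, 2008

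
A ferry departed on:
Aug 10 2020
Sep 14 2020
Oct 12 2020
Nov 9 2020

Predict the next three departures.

Gaps: 35, 28, 28 days — a mix of 28 and 35. Every date is a Monday.
Each is the 2nd Monday of its month.
December 2020 — 2nd Monday is Dec 14 2020.
2nd Monday of January 2021: Jan 11 2021.
February 2021 — 2nd Monday is Feb 8 2021.

Dec 14 2020, Jan 11 2021, Feb 8 2021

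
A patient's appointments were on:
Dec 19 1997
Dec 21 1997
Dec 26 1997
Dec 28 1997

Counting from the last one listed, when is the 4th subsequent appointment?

Every event lands on a Friday or Sunday (gaps cycle 2, 5, 2).
So the schedule is: every Friday and Sunday.
Next Friday: Jan 2 1998.
The following Sunday is Jan 4 1998.
Next Friday: Jan 9 1998.
The following Sunday is Jan 11 1998.

Jan 11 1998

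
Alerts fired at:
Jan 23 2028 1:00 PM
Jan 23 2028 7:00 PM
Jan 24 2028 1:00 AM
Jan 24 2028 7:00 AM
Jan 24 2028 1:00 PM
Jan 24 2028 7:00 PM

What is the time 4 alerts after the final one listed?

Spacing: 6, 6, 6, 6, 6 h — constant 6 h.
Jan 24 2028 7:00 PM + 6 h = Jan 25 2028 1:00 AM.
Jan 25 2028 1:00 AM + 6 h = Jan 25 2028 7:00 AM.
Jan 25 2028 7:00 AM + 6 h = Jan 25 2028 1:00 PM.
Jan 25 2028 1:00 PM + 6 h = Jan 25 2028 7:00 PM.

Jan 25 2028 7:00 PM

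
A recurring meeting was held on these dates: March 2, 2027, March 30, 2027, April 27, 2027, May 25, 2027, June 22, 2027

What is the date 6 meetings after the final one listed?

Gaps between consecutive events: 28, 28, 28, 28 days — a constant 28-day interval.
June 22, 2027 + 28 days = July 20, 2027.
July 20, 2027 + 28 days = August 17, 2027.
August 17, 2027 + 28 days = September 14, 2027.
September 14, 2027 + 28 days = October 12, 2027.
October 12, 2027 + 28 days = November 9, 2027.
November 9, 2027 + 28 days = December 7, 2027.

December 7, 2027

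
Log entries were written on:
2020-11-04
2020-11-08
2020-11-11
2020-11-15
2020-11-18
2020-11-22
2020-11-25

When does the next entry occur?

Every event lands on a Wednesday or Sunday (gaps cycle 4, 3, 4, 3, 4, 3).
So the schedule is: every Wednesday and Sunday.
The following Sunday is 2020-11-29.

2020-11-29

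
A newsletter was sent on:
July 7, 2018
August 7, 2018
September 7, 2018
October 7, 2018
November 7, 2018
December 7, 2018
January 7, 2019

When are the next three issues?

Each date is the 7th; the gaps (31, 31, 30, 31, 30, 31) track the month lengths.
The rule is the 7th of each month.
February 2019: February 7, 2019.
March 2019: March 7, 2019.
Next: April 2019 → April 7, 2019.

February 7, 2019; March 7, 2019; April 7, 2019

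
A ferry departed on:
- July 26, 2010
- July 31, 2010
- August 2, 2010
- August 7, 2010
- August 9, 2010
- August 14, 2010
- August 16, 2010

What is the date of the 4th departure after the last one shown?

Gaps: 5, 2, 5, 2, 5, 2 days — not constant, but cyclic with period 2.
The events fall on every Monday and Saturday.
Next Saturday: August 21, 2010.
Next Monday: August 23, 2010.
The following Saturday is August 28, 2010.
Next Monday: August 30, 2010.

August 30, 2010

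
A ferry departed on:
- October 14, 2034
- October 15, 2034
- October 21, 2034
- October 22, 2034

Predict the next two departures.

October 28, 2034; October 29, 2034

The gap pattern 1, 6, 1 repeats every 2 events.
These are the Saturdays and Sundays of each week.
Next Saturday: October 28, 2034.
Next Sunday: October 29, 2034.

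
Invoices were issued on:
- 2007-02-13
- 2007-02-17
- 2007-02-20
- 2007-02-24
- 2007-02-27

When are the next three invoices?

2007-03-03, 2007-03-06, 2007-03-10

Every event lands on a Tuesday or Saturday (gaps cycle 4, 3, 4, 3).
So the schedule is: every Tuesday and Saturday.
The following Saturday is 2007-03-03.
The following Tuesday is 2007-03-06.
The following Saturday is 2007-03-10.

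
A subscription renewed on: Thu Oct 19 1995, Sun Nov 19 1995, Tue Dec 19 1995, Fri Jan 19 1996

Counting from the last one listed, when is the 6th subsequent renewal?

Fri Jul 19 1996

Gaps: 31, 30, 31 days — not constant. Every event is on the 19th of the month.
Pattern: the 19th of each month.
February 1996: Mon Feb 19 1996.
March 1996: Tue Mar 19 1996.
April 1996: Fri Apr 19 1996.
May 1996: Sun May 19 1996.
Next: June 1996 → Wed Jun 19 1996.
July 1996: Fri Jul 19 1996.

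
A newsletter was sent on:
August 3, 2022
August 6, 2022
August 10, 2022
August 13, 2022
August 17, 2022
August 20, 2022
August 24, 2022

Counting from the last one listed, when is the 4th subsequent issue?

The gap pattern 3, 4, 3, 4, 3, 4 repeats every 2 events.
These are the Wednesdays and Saturdays of each week.
Next Saturday: August 27, 2022.
Next Wednesday: August 31, 2022.
The following Saturday is September 3, 2022.
The following Wednesday is September 7, 2022.

September 7, 2022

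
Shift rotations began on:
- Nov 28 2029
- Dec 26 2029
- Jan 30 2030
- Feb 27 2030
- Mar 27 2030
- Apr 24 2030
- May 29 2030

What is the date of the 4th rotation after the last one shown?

These are Wednesdays with 28, 35, 28, 28, 28, 35-day gaps.
Each is the final Wednesday of its month — Jan 30 2030 is past the 28th, so '4th Wednesday' doesn't fit.
Last Wednesday of June 2030: Jun 26 2030.
Last Wednesday of July 2030: Jul 31 2030.
August 2030 ends with Wednesday Aug 28 2030.
September 2030 ends with Wednesday Sep 25 2030.

Sep 25 2030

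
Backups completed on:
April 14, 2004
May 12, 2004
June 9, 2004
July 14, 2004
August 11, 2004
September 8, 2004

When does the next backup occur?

These are Wednesdays at 28- or 35-day spacing (28, 28, 35, 28, 28).
The pattern: 2nd Wednesday of the month.
October 2004 — 2nd Wednesday is October 13, 2004.

October 13, 2004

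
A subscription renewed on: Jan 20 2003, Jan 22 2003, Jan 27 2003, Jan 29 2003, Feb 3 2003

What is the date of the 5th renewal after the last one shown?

Feb 19 2003

Every event lands on a Monday or Wednesday (gaps cycle 2, 5, 2, 5).
So the schedule is: every Monday and Wednesday.
Next Wednesday: Feb 5 2003.
Next Monday: Feb 10 2003.
Next Wednesday: Feb 12 2003.
The following Monday is Feb 17 2003.
Next Wednesday: Feb 19 2003.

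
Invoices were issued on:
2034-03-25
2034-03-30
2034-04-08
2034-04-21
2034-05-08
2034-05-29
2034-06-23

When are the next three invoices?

Gaps: 5, 9, 13, 17, 21, 25 days — each gap is 4 larger than the previous one.
Next gap: 29 days. 2034-06-23 + 29 days = 2034-07-22.
Next gap: 33 days. 2034-07-22 + 33 days = 2034-08-24.
Next gap: 37 days. 2034-08-24 + 37 days = 2034-09-30.

2034-07-22, 2034-08-24, 2034-09-30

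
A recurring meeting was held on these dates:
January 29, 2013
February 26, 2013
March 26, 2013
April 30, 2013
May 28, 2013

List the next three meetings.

These are Tuesdays with 28, 28, 35, 28-day gaps.
Each is the final Tuesday of its month — January 29, 2013 is past the 28th, so '4th Tuesday' doesn't fit.
Last Tuesday of June 2013: June 25, 2013.
Last Tuesday of July 2013: July 30, 2013.
Last Tuesday of August 2013: August 27, 2013.

June 25, 2013; July 30, 2013; August 27, 2013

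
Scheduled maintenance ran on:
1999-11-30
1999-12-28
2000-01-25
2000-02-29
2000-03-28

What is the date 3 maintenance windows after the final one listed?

Every date is a Tuesday; gaps 28, 28, 35, 28 days.
Each is the last Tuesday of its month (at least one falls on the 29th or later, ruling out '4th Tuesday').
Last Tuesday of April 2000: 2000-04-25.
Last Tuesday of May 2000: 2000-05-30.
Last Tuesday of June 2000: 2000-06-27.

2000-06-27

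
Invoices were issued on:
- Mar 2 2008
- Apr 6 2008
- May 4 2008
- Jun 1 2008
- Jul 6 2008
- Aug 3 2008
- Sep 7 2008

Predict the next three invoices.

All dates are Sundays, 35, 28, 28, 35, 28, 35 days apart.
Specifically, the 1st Sunday of each month.
October 2008 — 1st Sunday is Oct 5 2008.
1st Sunday of November 2008: Nov 2 2008.
December 2008 — 1st Sunday is Dec 7 2008.

Oct 5 2008, Nov 2 2008, Dec 7 2008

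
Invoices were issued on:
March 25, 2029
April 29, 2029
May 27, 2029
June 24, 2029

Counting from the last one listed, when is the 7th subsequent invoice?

These are Sundays with 35, 28, 28-day gaps.
Each is the final Sunday of its month — April 29, 2029 is past the 28th, so '4th Sunday' doesn't fit.
July 2029 ends with Sunday July 29, 2029.
Last Sunday of August 2029: August 26, 2029.
September 2029 ends with Sunday September 30, 2029.
Last Sunday of October 2029: October 28, 2029.
Last Sunday of November 2029: November 25, 2029.
December 2029 ends with Sunday December 30, 2029.
Last Sunday of January 2030: January 27, 2030.

January 27, 2030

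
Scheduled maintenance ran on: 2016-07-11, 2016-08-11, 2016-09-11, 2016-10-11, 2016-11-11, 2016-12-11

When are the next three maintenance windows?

Gaps: 31, 31, 30, 31, 30 days — not constant. Every event is on the 11th of the month.
Pattern: the 11th of each month.
January 2017: 2017-01-11.
Next: February 2017 → 2017-02-11.
March 2017: 2017-03-11.

2017-01-11, 2017-02-11, 2017-03-11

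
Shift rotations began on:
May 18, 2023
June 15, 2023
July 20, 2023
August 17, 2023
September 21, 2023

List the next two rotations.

October 19, 2023; November 16, 2023

All dates are Thursdays, 28, 35, 28, 35 days apart.
Specifically, the 3rd Thursday of each month.
October 2023 — 3rd Thursday is October 19, 2023.
November 2023 — 3rd Thursday is November 16, 2023.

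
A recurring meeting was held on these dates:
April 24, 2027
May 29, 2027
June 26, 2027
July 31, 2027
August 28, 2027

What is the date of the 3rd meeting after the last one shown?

These are Saturdays with 35, 28, 35, 28-day gaps.
Each is the final Saturday of its month — May 29, 2027 is past the 28th, so '4th Saturday' doesn't fit.
Last Saturday of September 2027: September 25, 2027.
October 2027 ends with Saturday October 30, 2027.
Last Saturday of November 2027: November 27, 2027.

November 27, 2027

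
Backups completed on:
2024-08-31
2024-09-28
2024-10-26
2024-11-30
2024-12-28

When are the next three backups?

2025-01-25, 2025-02-22, 2025-03-29

All Saturdays; the gaps (28, 28, 35, 28) vary with month length.
This is the last Saturday of each month.
Last Saturday of January 2025: 2025-01-25.
Last Saturday of February 2025: 2025-02-22.
March 2025 ends with Saturday 2025-03-29.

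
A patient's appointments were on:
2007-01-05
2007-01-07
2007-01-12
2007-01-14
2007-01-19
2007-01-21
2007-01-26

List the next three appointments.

Gaps: 2, 5, 2, 5, 2, 5 days — not constant, but cyclic with period 2.
The events fall on every Friday and Sunday.
Next Sunday: 2007-01-28.
Next Friday: 2007-02-02.
Next Sunday: 2007-02-04.

2007-01-28, 2007-02-02, 2007-02-04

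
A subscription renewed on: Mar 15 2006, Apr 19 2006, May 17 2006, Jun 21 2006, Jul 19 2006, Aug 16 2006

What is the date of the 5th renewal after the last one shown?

Jan 17 2007

These are Wednesdays at 28- or 35-day spacing (35, 28, 35, 28, 28).
The pattern: 3rd Wednesday of the month.
September 2006 — 3rd Wednesday is Sep 20 2006.
October 2006 — 3rd Wednesday is Oct 18 2006.
November 2006 — 3rd Wednesday is Nov 15 2006.
December 2006 — 3rd Wednesday is Dec 20 2006.
3rd Wednesday of January 2007: Jan 17 2007.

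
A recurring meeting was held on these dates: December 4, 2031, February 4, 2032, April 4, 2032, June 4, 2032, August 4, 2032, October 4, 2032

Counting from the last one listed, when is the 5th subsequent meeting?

Gaps: 62, 60, 61, 61, 61 days — not constant. Every event is on the 4th of the month.
Pattern: the 4th of every 2 months.
December 2032: December 4, 2032.
February 2033: February 4, 2033.
April 2033: April 4, 2033.
June 2033: June 4, 2033.
August 2033: August 4, 2033.

August 4, 2033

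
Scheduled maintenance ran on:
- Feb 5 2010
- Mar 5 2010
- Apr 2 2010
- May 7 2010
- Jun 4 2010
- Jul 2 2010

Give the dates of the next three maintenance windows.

Aug 6 2010, Sep 3 2010, Oct 1 2010

All dates are Fridays, 28, 28, 35, 28, 28 days apart.
Specifically, the 1st Friday of each month.
1st Friday of August 2010: Aug 6 2010.
September 2010 — 1st Friday is Sep 3 2010.
1st Friday of October 2010: Oct 1 2010.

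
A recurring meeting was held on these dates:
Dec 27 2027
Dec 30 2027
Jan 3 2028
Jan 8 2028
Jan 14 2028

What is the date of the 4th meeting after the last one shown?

Feb 17 2028

Intervals are 3, 4, 5, 6 days — an arithmetic progression with common difference 1.
Next gap: 7 days. Jan 14 2028 + 7 days = Jan 21 2028.
Next gap: 8 days. Jan 21 2028 + 8 days = Jan 29 2028.
Next gap: 9 days. Jan 29 2028 + 9 days = Feb 7 2028.
Next gap: 10 days. Feb 7 2028 + 10 days = Feb 17 2028.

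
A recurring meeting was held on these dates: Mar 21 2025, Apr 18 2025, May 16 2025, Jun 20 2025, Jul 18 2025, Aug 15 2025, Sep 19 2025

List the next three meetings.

Oct 17 2025, Nov 21 2025, Dec 19 2025

These are Fridays at 28- or 35-day spacing (28, 28, 35, 28, 28, 35).
The pattern: 3rd Friday of the month.
3rd Friday of October 2025: Oct 17 2025.
3rd Friday of November 2025: Nov 21 2025.
3rd Friday of December 2025: Dec 19 2025.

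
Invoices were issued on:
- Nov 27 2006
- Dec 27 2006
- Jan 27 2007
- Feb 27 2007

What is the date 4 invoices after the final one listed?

Gaps: 30, 31, 31 days — not constant. Every event is on the 27th of the month.
Pattern: the 27th of each month.
Next: March 2007 → Mar 27 2007.
April 2007: Apr 27 2007.
May 2007: May 27 2007.
June 2007: Jun 27 2007.

Jun 27 2007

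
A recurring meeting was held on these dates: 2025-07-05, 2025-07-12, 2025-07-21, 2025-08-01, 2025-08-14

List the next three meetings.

2025-08-29, 2025-09-15, 2025-10-04

The spacing grows by 2 each time: 7, 9, 11, 13 days.
Next gap: 15 days. 2025-08-14 + 15 days = 2025-08-29.
Next gap: 17 days. 2025-08-29 + 17 days = 2025-09-15.
Next gap: 19 days. 2025-09-15 + 19 days = 2025-10-04.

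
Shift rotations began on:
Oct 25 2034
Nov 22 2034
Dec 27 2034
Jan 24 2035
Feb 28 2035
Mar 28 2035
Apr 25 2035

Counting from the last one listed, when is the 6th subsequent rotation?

Gaps: 28, 35, 28, 35, 28, 28 days — a mix of 28 and 35. Every date is a Wednesday.
Each is the 4th Wednesday of its month.
May 2035 — 4th Wednesday is May 23 2035.
4th Wednesday of June 2035: Jun 27 2035.
July 2035 — 4th Wednesday is Jul 25 2035.
4th Wednesday of August 2035: Aug 22 2035.
September 2035 — 4th Wednesday is Sep 26 2035.
October 2035 — 4th Wednesday is Oct 24 2035.

Oct 24 2035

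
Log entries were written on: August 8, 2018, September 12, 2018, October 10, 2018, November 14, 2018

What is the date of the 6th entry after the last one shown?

May 8, 2019

Gaps: 35, 28, 35 days — a mix of 28 and 35. Every date is a Wednesday.
Each is the 2nd Wednesday of its month.
2nd Wednesday of December 2018: December 12, 2018.
2nd Wednesday of January 2019: January 9, 2019.
February 2019 — 2nd Wednesday is February 13, 2019.
2nd Wednesday of March 2019: March 13, 2019.
April 2019 — 2nd Wednesday is April 10, 2019.
May 2019 — 2nd Wednesday is May 8, 2019.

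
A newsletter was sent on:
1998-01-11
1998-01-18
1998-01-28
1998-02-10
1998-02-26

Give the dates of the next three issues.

Intervals are 7, 10, 13, 16 days — an arithmetic progression with common difference 3.
Next gap: 19 days. 1998-02-26 + 19 days = 1998-03-17.
Next gap: 22 days. 1998-03-17 + 22 days = 1998-04-08.
Next gap: 25 days. 1998-04-08 + 25 days = 1998-05-03.

1998-03-17, 1998-04-08, 1998-05-03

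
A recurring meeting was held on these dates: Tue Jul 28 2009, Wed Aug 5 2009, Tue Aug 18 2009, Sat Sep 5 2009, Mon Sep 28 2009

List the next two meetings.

Mon Oct 26 2009, Sat Nov 28 2009

Gaps: 8, 13, 18, 23 days — each gap is 5 larger than the previous one.
Next gap: 28 days. Mon Sep 28 2009 + 28 days = Mon Oct 26 2009.
Next gap: 33 days. Mon Oct 26 2009 + 33 days = Sat Nov 28 2009.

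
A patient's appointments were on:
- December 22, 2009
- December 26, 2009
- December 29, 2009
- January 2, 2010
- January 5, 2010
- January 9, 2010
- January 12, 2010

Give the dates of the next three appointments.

January 16, 2010; January 19, 2010; January 23, 2010

Every event lands on a Tuesday or Saturday (gaps cycle 4, 3, 4, 3, 4, 3).
So the schedule is: every Tuesday and Saturday.
Next Saturday: January 16, 2010.
Next Tuesday: January 19, 2010.
The following Saturday is January 23, 2010.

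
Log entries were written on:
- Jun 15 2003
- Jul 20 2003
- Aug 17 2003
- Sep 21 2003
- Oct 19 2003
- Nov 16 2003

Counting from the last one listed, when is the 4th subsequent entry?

All dates are Sundays, 35, 28, 35, 28, 28 days apart.
Specifically, the 3rd Sunday of each month.
3rd Sunday of December 2003: Dec 21 2003.
3rd Sunday of January 2004: Jan 18 2004.
February 2004 — 3rd Sunday is Feb 15 2004.
March 2004 — 3rd Sunday is Mar 21 2004.

Mar 21 2004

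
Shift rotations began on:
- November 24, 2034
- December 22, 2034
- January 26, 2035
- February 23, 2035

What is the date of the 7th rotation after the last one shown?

Gaps: 28, 35, 28 days — a mix of 28 and 35. Every date is a Friday.
Each is the 4th Friday of its month.
4th Friday of March 2035: March 23, 2035.
4th Friday of April 2035: April 27, 2035.
May 2035 — 4th Friday is May 25, 2035.
June 2035 — 4th Friday is June 22, 2035.
4th Friday of July 2035: July 27, 2035.
4th Friday of August 2035: August 24, 2035.
4th Friday of September 2035: September 28, 2035.

September 28, 2035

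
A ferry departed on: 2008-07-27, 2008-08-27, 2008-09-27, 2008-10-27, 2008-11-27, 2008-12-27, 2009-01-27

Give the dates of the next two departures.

2009-02-27, 2009-03-27

The day-of-month is always 27 (31, 31, 30, 31, 30, 31 days between events).
So this recurs on the 27th of each month.
February 2009: 2009-02-27.
March 2009: 2009-03-27.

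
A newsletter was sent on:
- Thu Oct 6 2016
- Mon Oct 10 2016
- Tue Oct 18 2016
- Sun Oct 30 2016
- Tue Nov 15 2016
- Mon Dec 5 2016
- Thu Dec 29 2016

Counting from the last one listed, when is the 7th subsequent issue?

Thu Oct 5 2017

Gaps: 4, 8, 12, 16, 20, 24 days — each gap is 4 larger than the previous one.
Next gap: 28 days. Thu Dec 29 2016 + 28 days = Thu Jan 26 2017.
Next gap: 32 days. Thu Jan 26 2017 + 32 days = Mon Feb 27 2017.
Next gap: 36 days. Mon Feb 27 2017 + 36 days = Tue Apr 4 2017.
Next gap: 40 days. Tue Apr 4 2017 + 40 days = Sun May 14 2017.
Next gap: 44 days. Sun May 14 2017 + 44 days = Tue Jun 27 2017.
Next gap: 48 days. Tue Jun 27 2017 + 48 days = Mon Aug 14 2017.
Next gap: 52 days. Mon Aug 14 2017 + 52 days = Thu Oct 5 2017.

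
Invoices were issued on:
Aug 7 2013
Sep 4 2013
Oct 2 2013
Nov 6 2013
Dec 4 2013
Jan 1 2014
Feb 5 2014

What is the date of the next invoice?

Gaps: 28, 28, 35, 28, 28, 35 days — a mix of 28 and 35. Every date is a Wednesday.
Each is the 1st Wednesday of its month.
1st Wednesday of March 2014: Mar 5 2014.

Mar 5 2014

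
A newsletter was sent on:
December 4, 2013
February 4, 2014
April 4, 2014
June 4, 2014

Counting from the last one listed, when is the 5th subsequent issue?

April 4, 2015

The day-of-month is always 4 (62, 59, 61 days between events).
So this recurs on the 4th of every 2 months.
Next: August 2014 → August 4, 2014.
Next: October 2014 → October 4, 2014.
December 2014: December 4, 2014.
February 2015: February 4, 2015.
Next: April 2015 → April 4, 2015.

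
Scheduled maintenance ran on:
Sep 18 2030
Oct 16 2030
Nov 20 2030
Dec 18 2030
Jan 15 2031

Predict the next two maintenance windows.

All dates are Wednesdays, 28, 35, 28, 28 days apart.
Specifically, the 3rd Wednesday of each month.
February 2031 — 3rd Wednesday is Feb 19 2031.
March 2031 — 3rd Wednesday is Mar 19 2031.

Feb 19 2031, Mar 19 2031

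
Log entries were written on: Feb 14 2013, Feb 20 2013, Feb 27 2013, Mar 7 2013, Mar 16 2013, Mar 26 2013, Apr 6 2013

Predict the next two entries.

Intervals are 6, 7, 8, 9, 10, 11 days — an arithmetic progression with common difference 1.
Next gap: 12 days. Apr 6 2013 + 12 days = Apr 18 2013.
Next gap: 13 days. Apr 18 2013 + 13 days = May 1 2013.

Apr 18 2013, May 1 2013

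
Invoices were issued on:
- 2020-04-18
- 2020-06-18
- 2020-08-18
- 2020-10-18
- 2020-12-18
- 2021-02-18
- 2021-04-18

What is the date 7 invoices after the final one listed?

Gaps: 61, 61, 61, 61, 62, 59 days — not constant. Every event is on the 18th of the month.
Pattern: the 18th of every 2 months.
Next: June 2021 → 2021-06-18.
Next: August 2021 → 2021-08-18.
October 2021: 2021-10-18.
December 2021: 2021-12-18.
Next: February 2022 → 2022-02-18.
Next: April 2022 → 2022-04-18.
June 2022: 2022-06-18.

2022-06-18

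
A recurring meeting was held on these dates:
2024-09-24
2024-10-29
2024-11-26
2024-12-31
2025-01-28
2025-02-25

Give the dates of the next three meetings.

These are Tuesdays with 35, 28, 35, 28, 28-day gaps.
Each is the final Tuesday of its month — 2024-10-29 is past the 28th, so '4th Tuesday' doesn't fit.
Last Tuesday of March 2025: 2025-03-25.
Last Tuesday of April 2025: 2025-04-29.
Last Tuesday of May 2025: 2025-05-27.

2025-03-25, 2025-04-29, 2025-05-27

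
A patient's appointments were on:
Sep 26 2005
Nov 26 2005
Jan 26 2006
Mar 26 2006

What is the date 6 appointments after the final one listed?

Mar 26 2007

The day-of-month is always 26 (61, 61, 59 days between events).
So this recurs on the 26th of every 2 months.
Next: May 2006 → May 26 2006.
July 2006: Jul 26 2006.
Next: September 2006 → Sep 26 2006.
Next: November 2006 → Nov 26 2006.
January 2007: Jan 26 2007.
Next: March 2007 → Mar 26 2007.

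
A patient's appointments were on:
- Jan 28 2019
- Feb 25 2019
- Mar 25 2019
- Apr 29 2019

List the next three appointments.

Every date is a Monday; gaps 28, 28, 35 days.
Each is the last Monday of its month (at least one falls on the 29th or later, ruling out '4th Monday').
May 2019 ends with Monday May 27 2019.
Last Monday of June 2019: Jun 24 2019.
Last Monday of July 2019: Jul 29 2019.

May 27 2019, Jun 24 2019, Jul 29 2019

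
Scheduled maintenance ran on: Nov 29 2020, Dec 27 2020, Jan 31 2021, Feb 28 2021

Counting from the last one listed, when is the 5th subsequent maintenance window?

Jul 25 2021

These are Sundays with 28, 35, 28-day gaps.
Each is the final Sunday of its month — Nov 29 2020 is past the 28th, so '4th Sunday' doesn't fit.
March 2021 ends with Sunday Mar 28 2021.
April 2021 ends with Sunday Apr 25 2021.
Last Sunday of May 2021: May 30 2021.
June 2021 ends with Sunday Jun 27 2021.
Last Sunday of July 2021: Jul 25 2021.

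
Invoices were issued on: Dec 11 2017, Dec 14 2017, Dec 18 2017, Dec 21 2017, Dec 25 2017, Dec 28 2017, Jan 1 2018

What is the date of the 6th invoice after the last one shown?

The gap pattern 3, 4, 3, 4, 3, 4 repeats every 2 events.
These are the Mondays and Thursdays of each week.
The following Thursday is Jan 4 2018.
Next Monday: Jan 8 2018.
The following Thursday is Jan 11 2018.
Next Monday: Jan 15 2018.
The following Thursday is Jan 18 2018.
The following Monday is Jan 22 2018.

Jan 22 2018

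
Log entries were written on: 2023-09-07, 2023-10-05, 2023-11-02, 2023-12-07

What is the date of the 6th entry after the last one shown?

2024-06-06

Gaps: 28, 28, 35 days — a mix of 28 and 35. Every date is a Thursday.
Each is the 1st Thursday of its month.
January 2024 — 1st Thursday is 2024-01-04.
February 2024 — 1st Thursday is 2024-02-01.
1st Thursday of March 2024: 2024-03-07.
1st Thursday of April 2024: 2024-04-04.
May 2024 — 1st Thursday is 2024-05-02.
1st Thursday of June 2024: 2024-06-06.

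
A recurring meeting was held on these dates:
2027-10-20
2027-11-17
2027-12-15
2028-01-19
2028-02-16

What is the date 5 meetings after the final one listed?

All dates are Wednesdays, 28, 28, 35, 28 days apart.
Specifically, the 3rd Wednesday of each month.
3rd Wednesday of March 2028: 2028-03-15.
April 2028 — 3rd Wednesday is 2028-04-19.
May 2028 — 3rd Wednesday is 2028-05-17.
3rd Wednesday of June 2028: 2028-06-21.
3rd Wednesday of July 2028: 2028-07-19.

2028-07-19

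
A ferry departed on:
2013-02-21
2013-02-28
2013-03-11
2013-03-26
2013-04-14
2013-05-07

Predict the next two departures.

The spacing grows by 4 each time: 7, 11, 15, 19, 23 days.
Next gap: 27 days. 2013-05-07 + 27 days = 2013-06-03.
Next gap: 31 days. 2013-06-03 + 31 days = 2013-07-04.

2013-06-03, 2013-07-04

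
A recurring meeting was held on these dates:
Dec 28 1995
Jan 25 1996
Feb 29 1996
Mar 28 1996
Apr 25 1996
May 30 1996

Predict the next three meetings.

Jun 27 1996, Jul 25 1996, Aug 29 1996

Every date is a Thursday; gaps 28, 35, 28, 28, 35 days.
Each is the last Thursday of its month (at least one falls on the 29th or later, ruling out '4th Thursday').
June 1996 ends with Thursday Jun 27 1996.
July 1996 ends with Thursday Jul 25 1996.
August 1996 ends with Thursday Aug 29 1996.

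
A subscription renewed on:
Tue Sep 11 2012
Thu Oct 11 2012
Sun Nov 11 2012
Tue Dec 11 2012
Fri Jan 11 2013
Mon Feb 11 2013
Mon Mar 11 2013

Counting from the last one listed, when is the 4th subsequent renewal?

Thu Jul 11 2013

Each date is the 11th; the gaps (30, 31, 30, 31, 31, 28) track the month lengths.
The rule is the 11th of each month.
Next: April 2013 → Thu Apr 11 2013.
Next: May 2013 → Sat May 11 2013.
Next: June 2013 → Tue Jun 11 2013.
Next: July 2013 → Thu Jul 11 2013.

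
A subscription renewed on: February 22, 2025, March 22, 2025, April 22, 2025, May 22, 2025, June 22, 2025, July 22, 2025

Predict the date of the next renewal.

August 22, 2025

The day-of-month is always 22 (28, 31, 30, 31, 30 days between events).
So this recurs on the 22nd of each month.
Next: August 2025 → August 22, 2025.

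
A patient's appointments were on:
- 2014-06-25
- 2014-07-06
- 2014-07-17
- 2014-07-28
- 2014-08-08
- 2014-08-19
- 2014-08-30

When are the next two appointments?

2014-09-10, 2014-09-21

Every event comes 11 days after the last (11, 11, 11, 11, 11, 11).
2014-08-30 + 11 days = 2014-09-10.
2014-09-10 + 11 days = 2014-09-21.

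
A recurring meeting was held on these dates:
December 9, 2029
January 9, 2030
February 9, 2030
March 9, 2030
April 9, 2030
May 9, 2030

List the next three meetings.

June 9, 2030; July 9, 2030; August 9, 2030

Each date is the 9th; the gaps (31, 31, 28, 31, 30) track the month lengths.
The rule is the 9th of each month.
June 2030: June 9, 2030.
July 2030: July 9, 2030.
Next: August 2030 → August 9, 2030.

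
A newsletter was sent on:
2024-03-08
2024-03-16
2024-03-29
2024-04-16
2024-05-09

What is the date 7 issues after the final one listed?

2025-03-06

Gaps: 8, 13, 18, 23 days — each gap is 5 larger than the previous one.
Next gap: 28 days. 2024-05-09 + 28 days = 2024-06-06.
Next gap: 33 days. 2024-06-06 + 33 days = 2024-07-09.
Next gap: 38 days. 2024-07-09 + 38 days = 2024-08-16.
Next gap: 43 days. 2024-08-16 + 43 days = 2024-09-28.
Next gap: 48 days. 2024-09-28 + 48 days = 2024-11-15.
Next gap: 53 days. 2024-11-15 + 53 days = 2025-01-07.
Next gap: 58 days. 2025-01-07 + 58 days = 2025-03-06.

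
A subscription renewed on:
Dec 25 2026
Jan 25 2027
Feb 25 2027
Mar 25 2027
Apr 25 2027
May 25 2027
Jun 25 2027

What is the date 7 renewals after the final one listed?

Jan 25 2028

Gaps: 31, 31, 28, 31, 30, 31 days — not constant. Every event is on the 25th of the month.
Pattern: the 25th of each month.
Next: July 2027 → Jul 25 2027.
August 2027: Aug 25 2027.
September 2027: Sep 25 2027.
October 2027: Oct 25 2027.
November 2027: Nov 25 2027.
December 2027: Dec 25 2027.
January 2028: Jan 25 2028.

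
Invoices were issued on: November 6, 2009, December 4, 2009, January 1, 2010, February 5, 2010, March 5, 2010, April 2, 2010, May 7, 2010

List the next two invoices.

June 4, 2010; July 2, 2010

All dates are Fridays, 28, 28, 35, 28, 28, 35 days apart.
Specifically, the 1st Friday of each month.
1st Friday of June 2010: June 4, 2010.
July 2010 — 1st Friday is July 2, 2010.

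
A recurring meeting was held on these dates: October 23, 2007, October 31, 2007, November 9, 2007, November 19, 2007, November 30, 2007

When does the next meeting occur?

December 12, 2007

Intervals are 8, 9, 10, 11 days — an arithmetic progression with common difference 1.
Next gap: 12 days. November 30, 2007 + 12 days = December 12, 2007.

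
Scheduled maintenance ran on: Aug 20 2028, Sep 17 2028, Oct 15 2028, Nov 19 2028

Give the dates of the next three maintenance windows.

Dec 17 2028, Jan 21 2029, Feb 18 2029

These are Sundays at 28- or 35-day spacing (28, 28, 35).
The pattern: 3rd Sunday of the month.
3rd Sunday of December 2028: Dec 17 2028.
January 2029 — 3rd Sunday is Jan 21 2029.
3rd Sunday of February 2029: Feb 18 2029.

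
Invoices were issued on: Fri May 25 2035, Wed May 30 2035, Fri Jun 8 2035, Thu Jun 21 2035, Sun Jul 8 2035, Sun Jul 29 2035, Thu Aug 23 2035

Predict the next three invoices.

Fri Sep 21 2035, Wed Oct 24 2035, Fri Nov 30 2035

The spacing grows by 4 each time: 5, 9, 13, 17, 21, 25 days.
Next gap: 29 days. Thu Aug 23 2035 + 29 days = Fri Sep 21 2035.
Next gap: 33 days. Fri Sep 21 2035 + 33 days = Wed Oct 24 2035.
Next gap: 37 days. Wed Oct 24 2035 + 37 days = Fri Nov 30 2035.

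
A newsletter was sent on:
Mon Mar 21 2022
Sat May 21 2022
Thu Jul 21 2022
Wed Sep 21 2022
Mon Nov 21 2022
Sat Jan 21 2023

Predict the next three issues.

Tue Mar 21 2023, Sun May 21 2023, Fri Jul 21 2023

Each date is the 21st; the gaps (61, 61, 62, 61, 61) track the month lengths.
The rule is the 21st of every 2 months.
Next: March 2023 → Tue Mar 21 2023.
May 2023: Sun May 21 2023.
Next: July 2023 → Fri Jul 21 2023.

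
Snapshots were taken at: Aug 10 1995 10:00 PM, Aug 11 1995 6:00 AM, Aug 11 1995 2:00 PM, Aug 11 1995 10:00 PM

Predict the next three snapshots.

The interval is a steady 8 hours (8, 8, 8).
Aug 11 1995 10:00 PM + 8 h = Aug 12 1995 6:00 AM.
Aug 12 1995 6:00 AM + 8 h = Aug 12 1995 2:00 PM.
Aug 12 1995 2:00 PM + 8 h = Aug 12 1995 10:00 PM.

Aug 12 1995 6:00 AM, Aug 12 1995 2:00 PM, Aug 12 1995 10:00 PM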